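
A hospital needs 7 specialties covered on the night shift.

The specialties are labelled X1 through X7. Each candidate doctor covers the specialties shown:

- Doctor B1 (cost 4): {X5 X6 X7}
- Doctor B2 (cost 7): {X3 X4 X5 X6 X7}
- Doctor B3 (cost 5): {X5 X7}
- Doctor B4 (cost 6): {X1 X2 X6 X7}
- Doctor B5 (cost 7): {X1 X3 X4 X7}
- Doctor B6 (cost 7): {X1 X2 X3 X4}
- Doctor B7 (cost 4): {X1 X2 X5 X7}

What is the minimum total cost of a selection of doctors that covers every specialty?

B1, B6 together cover every specialty (B1 ∪ B6 = {X1, X2, X3, X4, X5, X6, X7}); total cost 4 + 7 = 11.
No covering selection has total cost below 11.

11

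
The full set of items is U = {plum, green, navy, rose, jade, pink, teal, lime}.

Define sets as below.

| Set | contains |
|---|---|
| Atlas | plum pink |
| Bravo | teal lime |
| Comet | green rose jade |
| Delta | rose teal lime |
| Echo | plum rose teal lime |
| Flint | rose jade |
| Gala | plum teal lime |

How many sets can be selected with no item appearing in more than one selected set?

Atlas, Bravo, Flint are pairwise disjoint (Atlas={plum,pink}; Bravo={teal,lime}; Flint={rose,jade}).
Every remaining set overlaps one of these, and no 4 of the listed sets are pairwise disjoint, so 3 is the maximum.

3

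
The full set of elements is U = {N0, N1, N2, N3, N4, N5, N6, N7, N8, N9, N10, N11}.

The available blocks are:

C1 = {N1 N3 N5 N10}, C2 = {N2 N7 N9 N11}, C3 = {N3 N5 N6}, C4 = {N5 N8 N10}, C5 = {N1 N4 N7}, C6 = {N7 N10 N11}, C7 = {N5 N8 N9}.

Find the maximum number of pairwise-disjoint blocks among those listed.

2

C5, C7 are pairwise disjoint (C5={N1,N4,N7}; C7={N5,N8,N9}).
Every remaining block overlaps one of these, and no 3 of the listed blocks are pairwise disjoint, so 2 is the maximum.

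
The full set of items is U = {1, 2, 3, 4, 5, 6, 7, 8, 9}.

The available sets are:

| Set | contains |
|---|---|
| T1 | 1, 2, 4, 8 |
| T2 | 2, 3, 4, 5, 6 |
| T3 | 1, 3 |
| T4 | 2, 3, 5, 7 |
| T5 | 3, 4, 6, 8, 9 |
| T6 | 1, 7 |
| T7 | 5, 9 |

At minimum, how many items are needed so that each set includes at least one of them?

The 3 items {1, 5, 6} hit every set.
No choice of 2 items meets every set, so 3 is the minimum.

3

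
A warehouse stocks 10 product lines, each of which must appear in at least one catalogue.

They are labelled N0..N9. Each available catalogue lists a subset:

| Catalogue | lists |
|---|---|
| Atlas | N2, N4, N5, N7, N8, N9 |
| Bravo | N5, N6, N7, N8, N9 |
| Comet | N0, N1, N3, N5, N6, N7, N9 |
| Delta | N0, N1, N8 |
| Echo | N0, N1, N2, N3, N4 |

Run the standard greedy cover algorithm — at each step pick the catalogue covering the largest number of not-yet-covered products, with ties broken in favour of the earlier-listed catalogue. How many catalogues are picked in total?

Greedy: pick Comet (covers 7 new) → pick Atlas (covers 3 new). Total picks: 2.

2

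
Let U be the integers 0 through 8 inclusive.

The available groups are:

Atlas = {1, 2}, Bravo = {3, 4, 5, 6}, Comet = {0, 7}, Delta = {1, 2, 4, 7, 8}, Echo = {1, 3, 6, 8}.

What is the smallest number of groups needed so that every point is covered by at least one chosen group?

3

Take {Bravo, Comet, Delta}. Their union is {0, 1, 2, 3, 4, 5, 6, 7, 8}, which is all 9 points.
Only Comet contains 0, so Comet is forced; the remaining 7 points need at least 2 more groups (each remaining group adds at most 4) — so at least 3 groups are needed, and 3 is optimal.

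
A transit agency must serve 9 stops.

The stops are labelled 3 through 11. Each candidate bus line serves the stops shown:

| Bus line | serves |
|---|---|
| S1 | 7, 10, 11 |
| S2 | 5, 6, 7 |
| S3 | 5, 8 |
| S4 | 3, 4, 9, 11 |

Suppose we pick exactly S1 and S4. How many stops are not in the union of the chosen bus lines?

3

Union of S1, S4 = {3, 4, 7, 9, 10, 11}.
Not covered: 5, 6, 8 — 3 stops.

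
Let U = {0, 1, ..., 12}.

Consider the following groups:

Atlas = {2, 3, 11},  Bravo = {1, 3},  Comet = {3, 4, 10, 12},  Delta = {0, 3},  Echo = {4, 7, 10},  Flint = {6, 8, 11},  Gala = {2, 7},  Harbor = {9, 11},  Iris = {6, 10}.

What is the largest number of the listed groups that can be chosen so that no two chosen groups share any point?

4

Delta, Gala, Harbor, Iris are pairwise disjoint (Delta={0,3}; Gala={2,7}; Harbor={9,11}; Iris={6,10}).
Every remaining group overlaps one of these, and no 5 of the listed groups are pairwise disjoint, so 4 is the maximum.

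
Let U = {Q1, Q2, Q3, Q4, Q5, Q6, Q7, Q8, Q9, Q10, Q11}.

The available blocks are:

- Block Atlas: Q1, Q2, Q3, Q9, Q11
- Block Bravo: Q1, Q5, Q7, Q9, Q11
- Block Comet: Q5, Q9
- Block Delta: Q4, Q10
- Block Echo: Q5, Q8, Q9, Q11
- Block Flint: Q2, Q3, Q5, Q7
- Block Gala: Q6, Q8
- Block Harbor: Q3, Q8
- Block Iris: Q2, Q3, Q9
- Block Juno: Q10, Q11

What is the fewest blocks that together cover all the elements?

4

Bravo, Delta, Flint, and Gala cover everything between them: the union {Q1, Q2, Q3, Q4, Q5, Q6, Q7, Q8, Q9, Q10, Q11} is all of U.
No 3 of the 10 blocks cover everything (all 120 combinations miss at least one element), so 4 is optimal.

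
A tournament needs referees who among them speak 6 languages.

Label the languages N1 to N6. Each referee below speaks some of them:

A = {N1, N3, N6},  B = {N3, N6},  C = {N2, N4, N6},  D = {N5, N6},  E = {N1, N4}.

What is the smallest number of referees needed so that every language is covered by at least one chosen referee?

3

Take {A, C, D}. Their union is {N1, N2, N3, N4, N5, N6}, which is all 6 languages.
Only C contains N2, so C is forced; the remaining 3 languages need at least 2 more referees (each remaining referee adds at most 2) — so at least 3 referees are needed, and 3 is optimal.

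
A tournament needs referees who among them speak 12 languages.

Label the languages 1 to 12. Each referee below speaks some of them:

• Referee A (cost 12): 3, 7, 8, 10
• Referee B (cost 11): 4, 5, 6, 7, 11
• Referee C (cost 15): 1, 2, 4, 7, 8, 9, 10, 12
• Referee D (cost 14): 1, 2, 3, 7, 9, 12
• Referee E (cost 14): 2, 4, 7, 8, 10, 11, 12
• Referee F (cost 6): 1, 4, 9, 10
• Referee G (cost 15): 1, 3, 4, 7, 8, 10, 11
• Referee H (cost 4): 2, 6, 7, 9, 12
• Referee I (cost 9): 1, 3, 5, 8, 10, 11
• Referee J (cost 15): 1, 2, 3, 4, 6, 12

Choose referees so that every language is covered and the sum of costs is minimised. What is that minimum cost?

F, H, I together cover every language (F ∪ H ∪ I = {1, 2, 3, 4, 5, 6, 7, 8, 9, 10, 11, 12}); total cost 6 + 4 + 9 = 19.
No covering selection has total cost below 19.

19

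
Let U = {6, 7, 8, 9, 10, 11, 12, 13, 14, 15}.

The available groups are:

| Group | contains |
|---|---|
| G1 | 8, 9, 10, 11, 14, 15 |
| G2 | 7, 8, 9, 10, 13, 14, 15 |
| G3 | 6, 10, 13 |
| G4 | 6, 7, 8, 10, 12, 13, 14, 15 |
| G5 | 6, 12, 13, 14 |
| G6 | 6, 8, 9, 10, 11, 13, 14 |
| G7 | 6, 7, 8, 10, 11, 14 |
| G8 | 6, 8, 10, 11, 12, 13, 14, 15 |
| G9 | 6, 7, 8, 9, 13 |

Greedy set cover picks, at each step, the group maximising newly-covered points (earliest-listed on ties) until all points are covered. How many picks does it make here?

2

Greedy: pick G4 (covers 8 new) → pick G1 (covers 2 new). Total picks: 2.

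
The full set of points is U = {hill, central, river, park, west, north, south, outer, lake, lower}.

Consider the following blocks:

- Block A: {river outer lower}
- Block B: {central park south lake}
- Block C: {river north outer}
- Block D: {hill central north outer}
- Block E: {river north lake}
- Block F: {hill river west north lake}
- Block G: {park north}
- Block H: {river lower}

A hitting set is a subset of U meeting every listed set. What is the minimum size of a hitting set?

Take T = {park, north, lower}. Each listed block contains at least one of these, so T is a hitting set of size 3.
No choice of 2 points meets every block, so 3 is the minimum.

3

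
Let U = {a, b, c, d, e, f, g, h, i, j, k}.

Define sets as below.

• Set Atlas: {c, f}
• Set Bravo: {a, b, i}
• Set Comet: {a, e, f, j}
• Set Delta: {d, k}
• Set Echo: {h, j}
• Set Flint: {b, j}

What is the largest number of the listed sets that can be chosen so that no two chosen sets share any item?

Atlas, Bravo, Delta, Echo are pairwise disjoint (Atlas={c,f}; Bravo={a,b,i}; Delta={d,k}; Echo={h,j}).
Every remaining set overlaps one of these, and no 5 of the listed sets are pairwise disjoint, so 4 is the maximum.

4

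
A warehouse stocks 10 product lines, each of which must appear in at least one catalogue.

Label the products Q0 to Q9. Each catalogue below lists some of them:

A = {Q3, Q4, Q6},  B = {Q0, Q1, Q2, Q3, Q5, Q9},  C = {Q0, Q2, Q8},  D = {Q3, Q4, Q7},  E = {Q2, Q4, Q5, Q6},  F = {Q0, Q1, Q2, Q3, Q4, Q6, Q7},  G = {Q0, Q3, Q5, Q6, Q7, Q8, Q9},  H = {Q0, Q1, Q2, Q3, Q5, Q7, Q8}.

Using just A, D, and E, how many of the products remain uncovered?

Union of A, D, E = {Q2, Q3, Q4, Q5, Q6, Q7}.
Not covered: Q0, Q1, Q8, Q9 — 4 products.

4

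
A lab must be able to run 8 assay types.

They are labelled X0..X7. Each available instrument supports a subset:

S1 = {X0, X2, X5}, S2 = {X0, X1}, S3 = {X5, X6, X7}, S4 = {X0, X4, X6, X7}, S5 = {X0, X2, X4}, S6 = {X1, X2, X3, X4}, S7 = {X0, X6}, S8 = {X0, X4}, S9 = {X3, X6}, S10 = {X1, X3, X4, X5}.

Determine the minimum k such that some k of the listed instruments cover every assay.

3

Take {S1, S3, S6}. Their union is {X0, X1, X2, X3, X4, X5, X6, X7}, which is all 8 assays.
No 2 of the 10 instruments cover everything (all 45 combinations miss at least one assay), so 3 is optimal.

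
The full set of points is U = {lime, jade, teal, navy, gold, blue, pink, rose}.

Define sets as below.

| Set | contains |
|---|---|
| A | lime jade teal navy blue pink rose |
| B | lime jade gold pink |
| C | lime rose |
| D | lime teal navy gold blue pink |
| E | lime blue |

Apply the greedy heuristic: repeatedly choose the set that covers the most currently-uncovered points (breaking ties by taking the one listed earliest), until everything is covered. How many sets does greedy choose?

2

Greedy: pick A (covers 7 new) → pick B (covers 1 new). Total picks: 2.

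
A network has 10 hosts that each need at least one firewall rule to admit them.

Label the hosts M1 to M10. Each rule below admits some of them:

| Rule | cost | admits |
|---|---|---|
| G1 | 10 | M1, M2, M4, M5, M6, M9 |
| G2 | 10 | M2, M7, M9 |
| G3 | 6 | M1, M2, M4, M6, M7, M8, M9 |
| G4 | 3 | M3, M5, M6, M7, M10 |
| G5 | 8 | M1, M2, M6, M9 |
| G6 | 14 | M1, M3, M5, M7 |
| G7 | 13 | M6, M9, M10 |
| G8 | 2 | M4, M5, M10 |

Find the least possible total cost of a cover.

G3, G4 together cover every host (G3 ∪ G4 = {M1, M2, M3, M4, M5, M6, M7, M8, M9, M10}); total cost 6 + 3 = 9.
No covering selection has total cost below 9.

9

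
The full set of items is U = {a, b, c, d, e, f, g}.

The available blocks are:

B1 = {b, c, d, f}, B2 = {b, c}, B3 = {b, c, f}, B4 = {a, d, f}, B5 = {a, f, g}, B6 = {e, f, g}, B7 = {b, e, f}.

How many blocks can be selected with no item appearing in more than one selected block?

2

B2, B5 are pairwise disjoint (B2={b,c}; B5={a,f,g}).
Every remaining block overlaps one of these, and no 3 of the listed blocks are pairwise disjoint, so 2 is the maximum.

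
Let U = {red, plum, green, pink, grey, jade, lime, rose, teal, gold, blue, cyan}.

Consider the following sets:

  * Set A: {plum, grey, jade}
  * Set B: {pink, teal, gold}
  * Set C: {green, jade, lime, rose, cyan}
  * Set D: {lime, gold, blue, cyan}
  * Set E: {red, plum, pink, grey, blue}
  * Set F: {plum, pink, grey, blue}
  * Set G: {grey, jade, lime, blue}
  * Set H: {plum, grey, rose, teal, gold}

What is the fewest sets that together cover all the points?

B, C, and E cover everything between them: the union {red, plum, green, pink, grey, jade, lime, rose, teal, gold, blue, cyan} is all of U.
Each set has at most 5 points, and 2·5 = 10 < 12 — so at least 3 sets are needed, and 3 is optimal.

3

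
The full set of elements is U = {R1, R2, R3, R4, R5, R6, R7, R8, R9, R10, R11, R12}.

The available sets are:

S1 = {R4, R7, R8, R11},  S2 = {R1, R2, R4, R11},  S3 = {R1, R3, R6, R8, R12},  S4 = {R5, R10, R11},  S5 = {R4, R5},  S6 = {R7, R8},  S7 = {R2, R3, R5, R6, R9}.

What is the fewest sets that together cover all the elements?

4

Take {S1, S3, S4, S7}. Their union is {R1, R2, R3, R4, R5, R6, R7, R8, R9, R10, R11, R12}, which is all 12 elements.
Only S3 contains R12, so S3 is forced; the remaining 7 elements need at least 3 more sets (each remaining set adds at most 3) — so at least 4 sets are needed, and 4 is optimal.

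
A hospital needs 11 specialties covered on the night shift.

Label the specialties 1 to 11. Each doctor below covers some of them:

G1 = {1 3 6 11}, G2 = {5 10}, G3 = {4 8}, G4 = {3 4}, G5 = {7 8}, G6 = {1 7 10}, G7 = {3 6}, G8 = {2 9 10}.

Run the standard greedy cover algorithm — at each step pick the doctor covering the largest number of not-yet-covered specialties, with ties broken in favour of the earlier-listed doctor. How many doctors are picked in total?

5

Greedy: pick G1 (covers 4 new) → pick G8 (covers 3 new) → pick G3 (covers 2 new) → pick G2 (covers 1 new) → pick G5 (covers 1 new). Total picks: 5.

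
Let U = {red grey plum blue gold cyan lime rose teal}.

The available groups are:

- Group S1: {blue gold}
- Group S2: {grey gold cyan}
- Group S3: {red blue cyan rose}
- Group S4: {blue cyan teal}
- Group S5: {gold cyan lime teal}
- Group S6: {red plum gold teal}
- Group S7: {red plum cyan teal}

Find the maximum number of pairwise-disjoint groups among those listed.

S1, S7 are pairwise disjoint (S1={blue,gold}; S7={red,plum,cyan,teal}).
Every remaining group overlaps one of these, and no 3 of the listed groups are pairwise disjoint, so 2 is the maximum.

2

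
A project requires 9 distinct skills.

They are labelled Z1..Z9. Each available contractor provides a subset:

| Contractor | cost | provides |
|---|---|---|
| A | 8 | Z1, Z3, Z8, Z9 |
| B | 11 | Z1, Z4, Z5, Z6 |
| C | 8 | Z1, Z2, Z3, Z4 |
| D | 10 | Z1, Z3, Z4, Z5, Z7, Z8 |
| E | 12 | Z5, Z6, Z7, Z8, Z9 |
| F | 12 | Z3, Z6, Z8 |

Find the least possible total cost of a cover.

C, E together cover every skill (C ∪ E = {Z1, Z2, Z3, Z4, Z5, Z6, Z7, Z8, Z9}); total cost 8 + 12 = 20.
The greedy pick D, E, C costs 30; no covering selection beats 20.

20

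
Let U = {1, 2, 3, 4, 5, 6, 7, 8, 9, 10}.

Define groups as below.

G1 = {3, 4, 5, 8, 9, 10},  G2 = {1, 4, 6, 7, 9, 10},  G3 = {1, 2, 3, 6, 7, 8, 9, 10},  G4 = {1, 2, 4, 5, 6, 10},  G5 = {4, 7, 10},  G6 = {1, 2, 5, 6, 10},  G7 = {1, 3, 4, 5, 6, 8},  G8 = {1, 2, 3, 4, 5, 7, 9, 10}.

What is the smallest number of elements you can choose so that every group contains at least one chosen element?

Take H = {3, 10}. Each listed group contains at least one of these, so H is a hitting set of size 2.
No single element lies in every group, so at least 2 are needed and 2 is optimal.

2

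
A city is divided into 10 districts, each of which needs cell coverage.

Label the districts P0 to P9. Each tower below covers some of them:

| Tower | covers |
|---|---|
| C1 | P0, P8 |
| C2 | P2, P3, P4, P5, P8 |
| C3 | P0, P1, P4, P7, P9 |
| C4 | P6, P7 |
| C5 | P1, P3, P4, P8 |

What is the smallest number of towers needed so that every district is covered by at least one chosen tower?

C2 and C3 and C4 together: C2 ∪ C3 ∪ C4 = {P0, P1, P2, P3, P4, P5, P6, P7, P8, P9} — every district is covered.
Only C2 contains P2, so C2 is forced; the remaining 5 districts need at least 2 more towers (each remaining tower adds at most 4) — so at least 3 towers are needed, and 3 is optimal.

3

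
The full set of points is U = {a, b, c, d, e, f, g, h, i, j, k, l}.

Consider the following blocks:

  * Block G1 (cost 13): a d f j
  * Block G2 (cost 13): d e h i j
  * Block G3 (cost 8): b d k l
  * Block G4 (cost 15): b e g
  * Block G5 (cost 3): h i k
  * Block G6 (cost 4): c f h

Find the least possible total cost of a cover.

43

G1, G3, G4, G5, G6 together cover every point (G1 ∪ G3 ∪ G4 ∪ G5 ∪ G6 = {a, b, c, d, e, f, g, h, i, j, k, l}); total cost 13 + 8 + 15 + 3 + 4 = 43.
No covering selection has total cost below 43.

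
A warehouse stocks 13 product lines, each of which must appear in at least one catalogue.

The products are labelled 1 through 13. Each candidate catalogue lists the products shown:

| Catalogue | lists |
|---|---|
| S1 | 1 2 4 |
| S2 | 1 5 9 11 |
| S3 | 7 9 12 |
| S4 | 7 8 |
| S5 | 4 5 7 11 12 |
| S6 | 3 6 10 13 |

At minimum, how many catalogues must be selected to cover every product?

Take {S1, S2, S3, S4, S6}. Their union is {1, 2, 3, 4, 5, 6, 7, 8, 9, 10, 11, 12, 13}, which is all 13 products.
No 4 of the 6 catalogues cover everything (all 15 combinations miss at least one product), so 5 is optimal.

5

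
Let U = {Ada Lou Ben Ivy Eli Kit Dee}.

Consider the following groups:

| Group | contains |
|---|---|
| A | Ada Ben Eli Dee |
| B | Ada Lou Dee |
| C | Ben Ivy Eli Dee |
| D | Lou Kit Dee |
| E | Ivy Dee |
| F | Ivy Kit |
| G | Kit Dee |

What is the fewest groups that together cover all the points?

A and D and F together: A ∪ D ∪ F = {Ada, Lou, Ben, Ivy, Eli, Kit, Dee} — every point is covered.
No 2 of the 7 groups cover everything (all 21 combinations miss at least one point), so 3 is optimal.

3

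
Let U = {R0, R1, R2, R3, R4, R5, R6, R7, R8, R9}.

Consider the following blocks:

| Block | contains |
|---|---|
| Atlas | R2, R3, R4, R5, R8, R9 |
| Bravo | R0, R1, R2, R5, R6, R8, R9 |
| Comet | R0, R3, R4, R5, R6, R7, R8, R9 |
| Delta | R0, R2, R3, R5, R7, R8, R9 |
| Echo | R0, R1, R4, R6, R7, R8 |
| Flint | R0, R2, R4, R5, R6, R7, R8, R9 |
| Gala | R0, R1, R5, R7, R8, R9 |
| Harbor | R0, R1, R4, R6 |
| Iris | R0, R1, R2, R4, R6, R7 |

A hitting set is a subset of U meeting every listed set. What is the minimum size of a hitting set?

2

The 2 points {R1, R5} hit every block.
No single point lies in every block, so at least 2 are needed and 2 is optimal.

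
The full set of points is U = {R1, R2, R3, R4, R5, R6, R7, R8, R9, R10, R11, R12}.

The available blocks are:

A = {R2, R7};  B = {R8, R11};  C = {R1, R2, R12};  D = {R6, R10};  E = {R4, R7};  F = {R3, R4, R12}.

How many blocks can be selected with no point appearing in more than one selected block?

4

B, C, D, E are pairwise disjoint (B={R8,R11}; C={R1,R2,R12}; D={R6,R10}; E={R4,R7}).
Every remaining block overlaps one of these, and no 5 of the listed blocks are pairwise disjoint, so 4 is the maximum.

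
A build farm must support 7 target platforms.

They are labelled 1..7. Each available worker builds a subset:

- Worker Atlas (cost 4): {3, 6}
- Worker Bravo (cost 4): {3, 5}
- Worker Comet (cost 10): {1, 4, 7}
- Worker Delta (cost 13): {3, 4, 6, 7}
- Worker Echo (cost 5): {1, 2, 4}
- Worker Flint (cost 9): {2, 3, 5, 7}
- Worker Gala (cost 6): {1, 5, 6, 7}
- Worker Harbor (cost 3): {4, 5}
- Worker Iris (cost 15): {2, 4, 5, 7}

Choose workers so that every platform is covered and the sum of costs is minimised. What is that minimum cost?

15

Bravo, Echo, Gala together cover every platform (Bravo ∪ Echo ∪ Gala = {1, 2, 3, 4, 5, 6, 7}); total cost 4 + 5 + 6 = 15.
No covering selection has total cost below 15.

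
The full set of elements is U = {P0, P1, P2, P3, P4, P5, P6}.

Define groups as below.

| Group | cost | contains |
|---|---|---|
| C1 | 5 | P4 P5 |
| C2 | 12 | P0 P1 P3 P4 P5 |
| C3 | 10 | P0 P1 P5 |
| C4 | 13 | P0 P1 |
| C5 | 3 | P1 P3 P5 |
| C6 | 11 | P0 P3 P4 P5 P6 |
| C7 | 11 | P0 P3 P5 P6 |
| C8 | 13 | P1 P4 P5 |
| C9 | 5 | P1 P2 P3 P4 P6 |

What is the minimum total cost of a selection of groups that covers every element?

C3, C9 together cover every element (C3 ∪ C9 = {P0, P1, P2, P3, P4, P5, P6}); total cost 10 + 5 = 15.
The greedy pick C5, C9, C3 costs 18; no covering selection beats 15.

15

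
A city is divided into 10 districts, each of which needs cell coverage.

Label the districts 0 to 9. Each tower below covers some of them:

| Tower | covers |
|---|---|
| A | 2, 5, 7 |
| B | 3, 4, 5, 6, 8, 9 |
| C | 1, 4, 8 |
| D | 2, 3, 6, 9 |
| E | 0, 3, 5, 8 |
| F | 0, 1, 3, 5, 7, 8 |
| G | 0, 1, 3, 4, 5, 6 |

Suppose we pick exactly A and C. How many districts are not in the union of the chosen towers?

4

Union of A, C = {1, 2, 4, 5, 7, 8}.
Not covered: 0, 3, 6, 9 — 4 districts.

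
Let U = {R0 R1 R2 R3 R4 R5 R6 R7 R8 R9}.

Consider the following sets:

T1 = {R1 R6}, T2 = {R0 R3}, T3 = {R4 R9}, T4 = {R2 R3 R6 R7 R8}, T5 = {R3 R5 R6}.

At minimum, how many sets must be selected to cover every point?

5

T1, T2, T3, T4, and T5 cover everything between them: the union {R0, R1, R2, R3, R4, R5, R6, R7, R8, R9} is all of U.
No 4 of the 5 sets cover everything (all 5 combinations miss at least one point), so 5 is optimal.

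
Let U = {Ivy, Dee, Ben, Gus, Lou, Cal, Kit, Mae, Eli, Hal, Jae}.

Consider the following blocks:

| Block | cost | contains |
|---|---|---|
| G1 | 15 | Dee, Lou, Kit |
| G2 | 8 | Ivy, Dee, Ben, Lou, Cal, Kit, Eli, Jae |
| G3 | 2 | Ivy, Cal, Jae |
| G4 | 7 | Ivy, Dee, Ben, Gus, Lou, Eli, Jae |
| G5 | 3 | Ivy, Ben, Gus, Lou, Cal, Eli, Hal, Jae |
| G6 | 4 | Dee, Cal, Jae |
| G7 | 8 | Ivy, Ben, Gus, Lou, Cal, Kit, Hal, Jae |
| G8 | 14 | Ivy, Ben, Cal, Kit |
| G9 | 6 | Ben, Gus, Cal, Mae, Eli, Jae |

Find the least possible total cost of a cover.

17

G2, G5, G9 together cover every element (G2 ∪ G5 ∪ G9 = {Ivy, Dee, Ben, Gus, Lou, Cal, Kit, Mae, Eli, Hal, Jae}); total cost 8 + 3 + 6 = 17.
No covering selection has total cost below 17.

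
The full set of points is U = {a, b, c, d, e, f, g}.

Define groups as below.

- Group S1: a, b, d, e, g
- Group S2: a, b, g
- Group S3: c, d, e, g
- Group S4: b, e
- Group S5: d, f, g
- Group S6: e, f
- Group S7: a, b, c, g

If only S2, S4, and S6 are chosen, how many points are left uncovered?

Union of S2, S4, S6 = {a, b, e, f, g}.
Not covered: c, d — 2 points.

2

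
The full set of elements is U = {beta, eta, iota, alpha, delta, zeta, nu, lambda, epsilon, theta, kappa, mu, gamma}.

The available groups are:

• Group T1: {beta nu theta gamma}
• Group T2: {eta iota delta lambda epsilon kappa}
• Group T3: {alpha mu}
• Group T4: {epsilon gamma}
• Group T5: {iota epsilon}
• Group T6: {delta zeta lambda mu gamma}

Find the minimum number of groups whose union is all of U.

4

Take {T1, T2, T3, T6}. Their union is {beta, eta, iota, alpha, delta, zeta, nu, lambda, epsilon, theta, kappa, mu, gamma}, which is all 13 elements.
No 3 of the 6 groups cover everything (all 20 combinations miss at least one element), so 4 is optimal.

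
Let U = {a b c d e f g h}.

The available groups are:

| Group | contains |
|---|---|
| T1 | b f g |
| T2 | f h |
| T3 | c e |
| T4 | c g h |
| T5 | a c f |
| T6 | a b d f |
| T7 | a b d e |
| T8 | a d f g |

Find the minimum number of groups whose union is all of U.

T1, T4, and T7 cover everything between them: the union {a, b, c, d, e, f, g, h} is all of U.
No 2 of the 8 groups cover everything (all 28 combinations miss at least one point), so 3 is optimal.

3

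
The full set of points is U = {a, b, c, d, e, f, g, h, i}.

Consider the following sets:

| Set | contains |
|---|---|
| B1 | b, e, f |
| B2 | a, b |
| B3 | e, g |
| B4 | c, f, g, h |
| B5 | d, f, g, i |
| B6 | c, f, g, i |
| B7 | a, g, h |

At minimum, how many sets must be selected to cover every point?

4

Take {B2, B3, B4, B5}. Their union is {a, b, c, d, e, f, g, h, i}, which is all 9 points.
Only B5 contains d, so B5 is forced; the remaining 5 points need at least 3 more sets (each remaining set adds at most 2) — so at least 4 sets are needed, and 4 is optimal.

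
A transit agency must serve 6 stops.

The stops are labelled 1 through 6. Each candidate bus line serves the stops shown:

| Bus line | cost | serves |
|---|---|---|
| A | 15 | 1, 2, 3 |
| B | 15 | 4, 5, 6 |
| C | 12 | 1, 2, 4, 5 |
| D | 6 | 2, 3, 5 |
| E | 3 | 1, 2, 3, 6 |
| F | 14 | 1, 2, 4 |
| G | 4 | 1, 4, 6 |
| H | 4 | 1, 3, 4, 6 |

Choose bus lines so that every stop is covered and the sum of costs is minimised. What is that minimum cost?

10

D, G together cover every stop (D ∪ G = {1, 2, 3, 4, 5, 6}); total cost 6 + 4 = 10.
The greedy pick E, G, D costs 13; no covering selection beats 10.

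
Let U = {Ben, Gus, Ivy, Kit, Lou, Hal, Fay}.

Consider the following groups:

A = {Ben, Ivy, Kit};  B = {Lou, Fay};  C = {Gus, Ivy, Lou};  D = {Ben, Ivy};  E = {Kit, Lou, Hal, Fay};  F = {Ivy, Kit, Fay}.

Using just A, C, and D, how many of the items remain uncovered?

Union of A, C, D = {Ben, Gus, Ivy, Kit, Lou}.
Not covered: Hal, Fay — 2 items.

2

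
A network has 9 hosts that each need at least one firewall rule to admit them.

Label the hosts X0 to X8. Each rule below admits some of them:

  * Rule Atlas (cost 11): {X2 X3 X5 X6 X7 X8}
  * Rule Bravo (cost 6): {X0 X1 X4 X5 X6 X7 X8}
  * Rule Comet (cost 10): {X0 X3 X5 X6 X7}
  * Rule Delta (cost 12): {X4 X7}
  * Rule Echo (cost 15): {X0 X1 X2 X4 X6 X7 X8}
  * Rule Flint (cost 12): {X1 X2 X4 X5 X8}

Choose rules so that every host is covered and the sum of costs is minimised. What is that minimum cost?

17

Atlas, Bravo together cover every host (Atlas ∪ Bravo = {X0, X1, X2, X3, X4, X5, X6, X7, X8}); total cost 11 + 6 = 17.
No covering selection has total cost below 17.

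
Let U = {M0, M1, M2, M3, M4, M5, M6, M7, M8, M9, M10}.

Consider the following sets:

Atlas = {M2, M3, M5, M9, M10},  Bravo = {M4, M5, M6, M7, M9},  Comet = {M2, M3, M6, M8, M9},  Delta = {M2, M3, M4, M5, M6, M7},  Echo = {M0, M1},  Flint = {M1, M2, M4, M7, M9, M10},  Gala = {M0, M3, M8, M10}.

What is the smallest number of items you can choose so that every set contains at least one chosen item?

H = {M1, M6, M10} meets every set (each contains at least one member of H), and |H| = 3.
No choice of 2 items meets every set, so 3 is the minimum.

3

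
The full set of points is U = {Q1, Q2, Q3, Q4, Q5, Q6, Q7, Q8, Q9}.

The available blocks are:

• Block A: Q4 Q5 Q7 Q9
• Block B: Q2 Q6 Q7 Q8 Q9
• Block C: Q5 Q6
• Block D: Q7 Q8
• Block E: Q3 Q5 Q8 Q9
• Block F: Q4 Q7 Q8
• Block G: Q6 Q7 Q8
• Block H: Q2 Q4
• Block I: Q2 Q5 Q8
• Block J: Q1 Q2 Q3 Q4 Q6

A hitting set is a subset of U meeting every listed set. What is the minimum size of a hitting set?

3

Take T = {Q2, Q5, Q7}. Each listed block contains at least one of these, so T is a hitting set of size 3.
The blocks C, D, H are pairwise disjoint, so any hitting set needs a separate point for each — at least 3. Hence 3 is optimal.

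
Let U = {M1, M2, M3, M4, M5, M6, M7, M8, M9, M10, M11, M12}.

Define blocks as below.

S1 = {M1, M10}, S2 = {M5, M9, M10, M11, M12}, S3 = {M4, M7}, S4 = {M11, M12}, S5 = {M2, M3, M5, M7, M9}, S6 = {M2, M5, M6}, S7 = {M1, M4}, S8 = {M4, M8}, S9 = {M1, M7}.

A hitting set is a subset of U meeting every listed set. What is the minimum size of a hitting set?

4

Take H = {M1, M4, M5, M11}. Each listed block contains at least one of these, so H is a hitting set of size 4.
The blocks S4, S6, S8, S9 are pairwise disjoint, so any hitting set needs a separate point for each — at least 4. Hence 4 is optimal.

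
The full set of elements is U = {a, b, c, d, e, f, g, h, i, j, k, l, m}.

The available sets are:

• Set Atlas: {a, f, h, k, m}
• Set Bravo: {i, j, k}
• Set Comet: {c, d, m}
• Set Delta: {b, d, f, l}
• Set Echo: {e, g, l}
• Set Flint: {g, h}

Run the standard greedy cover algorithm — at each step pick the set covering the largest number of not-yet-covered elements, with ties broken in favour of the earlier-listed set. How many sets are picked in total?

Greedy: pick Atlas (covers 5 new) → pick Delta (covers 3 new) → pick Bravo (covers 2 new) → pick Echo (covers 2 new) → pick Comet (covers 1 new). Total picks: 5.

5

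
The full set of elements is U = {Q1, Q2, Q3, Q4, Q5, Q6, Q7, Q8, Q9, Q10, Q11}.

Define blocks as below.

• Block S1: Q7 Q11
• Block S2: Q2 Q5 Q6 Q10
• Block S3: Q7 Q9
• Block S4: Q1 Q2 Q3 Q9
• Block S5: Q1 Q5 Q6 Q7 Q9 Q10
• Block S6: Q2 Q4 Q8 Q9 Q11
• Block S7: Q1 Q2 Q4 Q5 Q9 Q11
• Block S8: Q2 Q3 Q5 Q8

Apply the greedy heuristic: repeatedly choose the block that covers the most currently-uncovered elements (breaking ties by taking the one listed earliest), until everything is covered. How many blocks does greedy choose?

Greedy: pick S5 (covers 6 new) → pick S6 (covers 4 new) → pick S4 (covers 1 new). Total picks: 3.

3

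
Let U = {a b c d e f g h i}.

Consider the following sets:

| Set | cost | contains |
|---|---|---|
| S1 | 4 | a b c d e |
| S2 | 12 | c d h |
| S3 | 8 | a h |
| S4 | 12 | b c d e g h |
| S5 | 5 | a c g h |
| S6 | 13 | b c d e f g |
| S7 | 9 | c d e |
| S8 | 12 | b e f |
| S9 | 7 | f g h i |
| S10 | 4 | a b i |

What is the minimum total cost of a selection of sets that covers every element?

S1, S9 together cover every element (S1 ∪ S9 = {a, b, c, d, e, f, g, h, i}); total cost 4 + 7 = 11.
No covering selection has total cost below 11.

11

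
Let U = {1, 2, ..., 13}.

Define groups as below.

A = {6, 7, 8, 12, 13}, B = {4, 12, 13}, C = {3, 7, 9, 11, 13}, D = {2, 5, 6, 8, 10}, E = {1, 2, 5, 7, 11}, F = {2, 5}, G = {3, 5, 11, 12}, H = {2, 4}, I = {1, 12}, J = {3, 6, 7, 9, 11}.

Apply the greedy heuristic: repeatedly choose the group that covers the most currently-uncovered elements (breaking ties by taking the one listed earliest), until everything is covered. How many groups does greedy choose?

5

Greedy: pick A (covers 5 new) → pick E (covers 4 new) → pick C (covers 2 new) → pick B (covers 1 new) → pick D (covers 1 new). Total picks: 5.
(The true minimum cover uses only 4 groups, so greedy is not optimal here.)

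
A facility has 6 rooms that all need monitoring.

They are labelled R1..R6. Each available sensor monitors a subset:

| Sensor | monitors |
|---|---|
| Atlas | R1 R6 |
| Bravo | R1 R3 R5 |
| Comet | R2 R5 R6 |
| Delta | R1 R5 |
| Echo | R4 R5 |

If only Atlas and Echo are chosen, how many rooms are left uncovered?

Union of Atlas, Echo = {R1, R4, R5, R6}.
Not covered: R2, R3 — 2 rooms.

2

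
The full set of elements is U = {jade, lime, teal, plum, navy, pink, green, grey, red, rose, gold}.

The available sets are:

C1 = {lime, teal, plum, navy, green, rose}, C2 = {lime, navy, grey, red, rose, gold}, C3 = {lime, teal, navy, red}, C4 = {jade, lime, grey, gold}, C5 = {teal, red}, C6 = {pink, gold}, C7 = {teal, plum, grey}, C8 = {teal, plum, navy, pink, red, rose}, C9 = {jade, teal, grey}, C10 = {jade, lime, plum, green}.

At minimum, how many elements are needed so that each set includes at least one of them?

Take H = {teal, plum, gold}. Each listed set contains at least one of these, so H is a hitting set of size 3.
The sets C5, C6, C10 are pairwise disjoint, so any hitting set needs a separate element for each — at least 3. Hence 3 is optimal.

3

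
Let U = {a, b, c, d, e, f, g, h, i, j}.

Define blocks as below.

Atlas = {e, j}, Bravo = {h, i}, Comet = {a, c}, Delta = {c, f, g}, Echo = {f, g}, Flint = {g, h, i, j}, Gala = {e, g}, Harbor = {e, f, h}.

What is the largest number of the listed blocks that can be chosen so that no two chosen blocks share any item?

4

Atlas, Bravo, Comet, Echo are pairwise disjoint (Atlas={e,j}; Bravo={h,i}; Comet={a,c}; Echo={f,g}).
Every remaining block overlaps one of these, and no 5 of the listed blocks are pairwise disjoint, so 4 is the maximum.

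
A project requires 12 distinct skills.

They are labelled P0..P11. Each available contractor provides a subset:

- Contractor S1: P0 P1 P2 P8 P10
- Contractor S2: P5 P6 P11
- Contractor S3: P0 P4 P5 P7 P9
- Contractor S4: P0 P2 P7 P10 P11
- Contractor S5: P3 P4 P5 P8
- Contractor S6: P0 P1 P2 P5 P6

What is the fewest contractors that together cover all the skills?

4

Take {S1, S2, S3, S5}. Their union is {P0, P1, P2, P3, P4, P5, P6, P7, P8, P9, P10, P11}, which is all 12 skills.
No 3 of the 6 contractors cover everything (all 20 combinations miss at least one skill), so 4 is optimal.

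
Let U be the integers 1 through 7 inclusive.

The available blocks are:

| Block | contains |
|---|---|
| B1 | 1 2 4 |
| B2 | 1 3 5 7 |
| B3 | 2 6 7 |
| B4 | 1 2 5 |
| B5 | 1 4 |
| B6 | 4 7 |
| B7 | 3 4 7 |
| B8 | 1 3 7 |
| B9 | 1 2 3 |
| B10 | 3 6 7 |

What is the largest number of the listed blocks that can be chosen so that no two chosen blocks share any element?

2

B6, B9 are pairwise disjoint (B6={4,7}; B9={1,2,3}).
Every remaining block overlaps one of these, and no 3 of the listed blocks are pairwise disjoint, so 2 is the maximum.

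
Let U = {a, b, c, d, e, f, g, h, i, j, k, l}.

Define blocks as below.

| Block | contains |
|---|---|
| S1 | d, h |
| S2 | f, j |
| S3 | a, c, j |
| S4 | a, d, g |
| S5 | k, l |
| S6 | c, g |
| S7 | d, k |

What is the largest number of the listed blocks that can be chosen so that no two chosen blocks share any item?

4

S1, S2, S5, S6 are pairwise disjoint (S1={d,h}; S2={f,j}; S5={k,l}; S6={c,g}).
Every remaining block overlaps one of these, and no 5 of the listed blocks are pairwise disjoint, so 4 is the maximum.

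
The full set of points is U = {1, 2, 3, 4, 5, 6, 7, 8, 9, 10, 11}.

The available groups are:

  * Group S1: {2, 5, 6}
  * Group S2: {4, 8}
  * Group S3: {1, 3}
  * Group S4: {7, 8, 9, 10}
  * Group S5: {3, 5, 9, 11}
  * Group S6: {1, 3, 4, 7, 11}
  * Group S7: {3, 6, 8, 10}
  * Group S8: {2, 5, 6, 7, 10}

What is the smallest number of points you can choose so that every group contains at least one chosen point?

H = {3, 6, 8} meets every group (each contains at least one member of H), and |H| = 3.
The groups S1, S2, S3 are pairwise disjoint, so any hitting set needs a separate point for each — at least 3. Hence 3 is optimal.

3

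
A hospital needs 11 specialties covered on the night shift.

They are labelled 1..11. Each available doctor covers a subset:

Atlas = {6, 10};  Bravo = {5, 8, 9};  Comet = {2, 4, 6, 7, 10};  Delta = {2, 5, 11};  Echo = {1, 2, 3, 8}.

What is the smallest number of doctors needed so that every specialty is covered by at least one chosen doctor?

Take {Bravo, Comet, Delta, Echo}. Their union is {1, 2, 3, 4, 5, 6, 7, 8, 9, 10, 11}, which is all 11 specialties.
No 3 of the 5 doctors cover everything (all 10 combinations miss at least one specialty), so 4 is optimal.

4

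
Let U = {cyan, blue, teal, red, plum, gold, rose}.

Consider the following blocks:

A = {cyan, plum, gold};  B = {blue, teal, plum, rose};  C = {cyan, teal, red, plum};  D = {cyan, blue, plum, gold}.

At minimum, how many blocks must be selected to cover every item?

B, C, and D cover everything between them: the union {cyan, blue, teal, red, plum, gold, rose} is all of U.
Only C contains red, so C is forced; the remaining 3 items need at least 2 more blocks (each remaining block adds at most 2) — so at least 3 blocks are needed, and 3 is optimal.

3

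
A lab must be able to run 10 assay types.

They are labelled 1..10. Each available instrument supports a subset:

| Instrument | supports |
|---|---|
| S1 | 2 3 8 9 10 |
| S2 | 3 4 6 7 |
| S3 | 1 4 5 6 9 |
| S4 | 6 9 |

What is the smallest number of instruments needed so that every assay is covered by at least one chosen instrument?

S1 and S2 and S3 together: S1 ∪ S2 ∪ S3 = {1, 2, 3, 4, 5, 6, 7, 8, 9, 10} — every assay is covered.
Only S3 contains 1, so S3 is forced; the remaining 5 assays need at least 2 more instruments (each remaining instrument adds at most 4) — so at least 3 instruments are needed, and 3 is optimal.

3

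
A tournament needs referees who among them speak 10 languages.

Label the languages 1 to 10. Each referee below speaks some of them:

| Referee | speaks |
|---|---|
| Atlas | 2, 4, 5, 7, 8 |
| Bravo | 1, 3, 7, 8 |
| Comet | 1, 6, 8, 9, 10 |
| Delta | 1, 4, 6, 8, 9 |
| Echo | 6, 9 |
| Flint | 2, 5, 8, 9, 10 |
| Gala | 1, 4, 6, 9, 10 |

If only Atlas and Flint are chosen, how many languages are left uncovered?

Union of Atlas, Flint = {2, 4, 5, 7, 8, 9, 10}.
Not covered: 1, 3, 6 — 3 languages.

3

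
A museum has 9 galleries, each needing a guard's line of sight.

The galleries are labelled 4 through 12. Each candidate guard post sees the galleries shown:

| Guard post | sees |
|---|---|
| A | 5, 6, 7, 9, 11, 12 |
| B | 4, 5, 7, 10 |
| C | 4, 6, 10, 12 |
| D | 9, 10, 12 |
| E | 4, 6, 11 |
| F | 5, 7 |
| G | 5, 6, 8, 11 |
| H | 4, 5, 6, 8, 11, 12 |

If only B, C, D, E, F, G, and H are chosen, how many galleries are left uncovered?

Union of B, C, D, E, F, G, H = {4, 5, 6, 7, 8, 9, 10, 11, 12} — that's every gallery, so 0 are uncovered.

0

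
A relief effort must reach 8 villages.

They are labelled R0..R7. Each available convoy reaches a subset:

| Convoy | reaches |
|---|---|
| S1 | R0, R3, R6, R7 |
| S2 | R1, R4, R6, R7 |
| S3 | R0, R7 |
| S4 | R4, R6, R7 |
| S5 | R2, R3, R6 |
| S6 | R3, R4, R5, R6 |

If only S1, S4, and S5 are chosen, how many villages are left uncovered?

2

Union of S1, S4, S5 = {R0, R2, R3, R4, R6, R7}.
Not covered: R1, R5 — 2 villages.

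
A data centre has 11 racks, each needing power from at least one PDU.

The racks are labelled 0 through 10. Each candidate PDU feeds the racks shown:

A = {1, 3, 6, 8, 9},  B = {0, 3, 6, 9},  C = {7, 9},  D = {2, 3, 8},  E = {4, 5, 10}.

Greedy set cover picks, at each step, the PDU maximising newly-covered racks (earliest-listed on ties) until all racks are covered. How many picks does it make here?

5

Greedy: pick A (covers 5 new) → pick E (covers 3 new) → pick B (covers 1 new) → pick C (covers 1 new) → pick D (covers 1 new). Total picks: 5.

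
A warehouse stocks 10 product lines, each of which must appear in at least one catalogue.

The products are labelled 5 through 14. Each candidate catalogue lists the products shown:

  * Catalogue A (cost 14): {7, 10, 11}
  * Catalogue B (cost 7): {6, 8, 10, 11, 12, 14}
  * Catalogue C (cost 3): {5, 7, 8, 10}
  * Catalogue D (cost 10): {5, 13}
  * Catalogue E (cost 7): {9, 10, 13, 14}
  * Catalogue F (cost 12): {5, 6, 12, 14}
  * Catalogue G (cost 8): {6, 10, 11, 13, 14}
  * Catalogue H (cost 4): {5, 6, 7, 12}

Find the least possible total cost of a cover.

B, C, E together cover every product (B ∪ C ∪ E = {5, 6, 7, 8, 9, 10, 11, 12, 13, 14}); total cost 7 + 3 + 7 = 17.
No covering selection has total cost below 17.

17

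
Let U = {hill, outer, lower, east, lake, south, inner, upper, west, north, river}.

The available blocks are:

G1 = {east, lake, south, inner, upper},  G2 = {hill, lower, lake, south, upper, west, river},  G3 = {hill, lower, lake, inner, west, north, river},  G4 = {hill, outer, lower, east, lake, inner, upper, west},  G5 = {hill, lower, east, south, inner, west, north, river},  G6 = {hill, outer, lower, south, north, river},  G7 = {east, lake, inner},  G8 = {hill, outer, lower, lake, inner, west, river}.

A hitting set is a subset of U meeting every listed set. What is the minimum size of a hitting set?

2

The 2 points {lower, inner} hit every block.
The blocks G6, G7 are pairwise disjoint, so any hitting set needs a separate point for each — at least 2. Hence 2 is optimal.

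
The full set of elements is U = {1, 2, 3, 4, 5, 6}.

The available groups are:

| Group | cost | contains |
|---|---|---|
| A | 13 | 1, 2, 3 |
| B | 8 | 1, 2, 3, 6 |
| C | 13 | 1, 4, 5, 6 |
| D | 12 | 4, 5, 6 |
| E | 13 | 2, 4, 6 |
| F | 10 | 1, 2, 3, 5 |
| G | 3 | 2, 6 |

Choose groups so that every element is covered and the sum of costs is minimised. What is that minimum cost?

20

B, D together cover every element (B ∪ D = {1, 2, 3, 4, 5, 6}); total cost 8 + 12 = 20.
The greedy pick G, F, D costs 25; no covering selection beats 20.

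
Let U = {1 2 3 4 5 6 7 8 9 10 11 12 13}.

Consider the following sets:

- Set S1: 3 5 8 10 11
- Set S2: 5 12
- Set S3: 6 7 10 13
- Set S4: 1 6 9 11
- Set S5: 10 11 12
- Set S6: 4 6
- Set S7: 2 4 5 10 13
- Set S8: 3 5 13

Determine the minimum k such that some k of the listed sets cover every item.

S1, S3, S4, S5, and S7 cover everything between them: the union {1, 2, 3, 4, 5, 6, 7, 8, 9, 10, 11, 12, 13} is all of U.
No 4 of the 8 sets cover everything (all 70 combinations miss at least one item), so 5 is optimal.

5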